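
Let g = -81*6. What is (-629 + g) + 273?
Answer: -842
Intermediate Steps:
g = -486
(-629 + g) + 273 = (-629 - 486) + 273 = -1115 + 273 = -842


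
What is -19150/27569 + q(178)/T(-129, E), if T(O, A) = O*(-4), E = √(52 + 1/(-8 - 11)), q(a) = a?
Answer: -2487059/7112802 ≈ -0.34966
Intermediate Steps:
E = √18753/19 (E = √(52 + 1/(-19)) = √(52 - 1/19) = √(987/19) = √18753/19 ≈ 7.2075)
T(O, A) = -4*O
-19150/27569 + q(178)/T(-129, E) = -19150/27569 + 178/((-4*(-129))) = -19150*1/27569 + 178/516 = -19150/27569 + 178*(1/516) = -19150/27569 + 89/258 = -2487059/7112802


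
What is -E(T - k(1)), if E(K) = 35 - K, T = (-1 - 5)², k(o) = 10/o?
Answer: -9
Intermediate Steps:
T = 36 (T = (-6)² = 36)
-E(T - k(1)) = -(35 - (36 - 10/1)) = -(35 - (36 - 10)) = -(35 - 1*26) = -(35 - 26) = -1*9 = -9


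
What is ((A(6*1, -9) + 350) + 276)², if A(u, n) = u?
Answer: 399424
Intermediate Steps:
((A(6*1, -9) + 350) + 276)² = ((6*1 + 350) + 276)² = ((6 + 350) + 276)² = (356 + 276)² = 632² = 399424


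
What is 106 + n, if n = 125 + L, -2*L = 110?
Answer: 176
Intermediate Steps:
L = -55 (L = -½*110 = -55)
n = 70 (n = 125 - 55 = 70)
106 + n = 106 + 70 = 176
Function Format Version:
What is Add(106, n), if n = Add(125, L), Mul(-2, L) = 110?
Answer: 176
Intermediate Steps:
L = -55 (L = Mul(Rational(-1, 2), 110) = -55)
n = 70 (n = Add(125, -55) = 70)
Add(106, n) = Add(106, 70) = 176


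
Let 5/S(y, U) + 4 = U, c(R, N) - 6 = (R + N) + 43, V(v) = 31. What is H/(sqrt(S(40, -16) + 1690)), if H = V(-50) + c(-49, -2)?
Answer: 58*sqrt(751)/2253 ≈ 0.70548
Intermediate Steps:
c(R, N) = 49 + N + R (c(R, N) = 6 + ((R + N) + 43) = 6 + ((N + R) + 43) = 6 + (43 + N + R) = 49 + N + R)
S(y, U) = 5/(-4 + U)
H = 29 (H = 31 + (49 - 2 - 49) = 31 - 2 = 29)
H/(sqrt(S(40, -16) + 1690)) = 29/(sqrt(5/(-4 - 16) + 1690)) = 29/(sqrt(5/(-20) + 1690)) = 29/(sqrt(5*(-1/20) + 1690)) = 29/(sqrt(-1/4 + 1690)) = 29/(sqrt(6759/4)) = 29/((3*sqrt(751)/2)) = 29*(2*sqrt(751)/2253) = 58*sqrt(751)/2253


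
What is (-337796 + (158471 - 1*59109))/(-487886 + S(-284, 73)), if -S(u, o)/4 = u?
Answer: 39739/81125 ≈ 0.48985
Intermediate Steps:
S(u, o) = -4*u
(-337796 + (158471 - 1*59109))/(-487886 + S(-284, 73)) = (-337796 + (158471 - 1*59109))/(-487886 - 4*(-284)) = (-337796 + (158471 - 59109))/(-487886 + 1136) = (-337796 + 99362)/(-486750) = -238434*(-1/486750) = 39739/81125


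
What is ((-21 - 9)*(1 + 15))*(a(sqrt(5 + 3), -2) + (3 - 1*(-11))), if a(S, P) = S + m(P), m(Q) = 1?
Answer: -7200 - 960*sqrt(2) ≈ -8557.6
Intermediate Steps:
a(S, P) = 1 + S (a(S, P) = S + 1 = 1 + S)
((-21 - 9)*(1 + 15))*(a(sqrt(5 + 3), -2) + (3 - 1*(-11))) = ((-21 - 9)*(1 + 15))*((1 + sqrt(5 + 3)) + (3 - 1*(-11))) = (-30*16)*((1 + sqrt(8)) + (3 + 11)) = -480*((1 + 2*sqrt(2)) + 14) = -480*(15 + 2*sqrt(2)) = -7200 - 960*sqrt(2)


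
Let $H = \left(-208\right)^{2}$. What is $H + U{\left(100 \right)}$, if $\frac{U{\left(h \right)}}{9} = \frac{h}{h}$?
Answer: $43273$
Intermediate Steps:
$U{\left(h \right)} = 9$ ($U{\left(h \right)} = 9 \frac{h}{h} = 9 \cdot 1 = 9$)
$H = 43264$
$H + U{\left(100 \right)} = 43264 + 9 = 43273$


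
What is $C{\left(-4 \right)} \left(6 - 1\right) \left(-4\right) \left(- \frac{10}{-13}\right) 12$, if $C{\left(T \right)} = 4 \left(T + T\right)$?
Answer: $\frac{76800}{13} \approx 5907.7$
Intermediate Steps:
$C{\left(T \right)} = 8 T$ ($C{\left(T \right)} = 4 \cdot 2 T = 8 T$)
$C{\left(-4 \right)} \left(6 - 1\right) \left(-4\right) \left(- \frac{10}{-13}\right) 12 = 8 \left(-4\right) \left(6 - 1\right) \left(-4\right) \left(- \frac{10}{-13}\right) 12 = \left(-32\right) 5 \left(-4\right) \left(\left(-10\right) \left(- \frac{1}{13}\right)\right) 12 = \left(-160\right) \left(-4\right) \frac{10}{13} \cdot 12 = 640 \cdot \frac{10}{13} \cdot 12 = \frac{6400}{13} \cdot 12 = \frac{76800}{13}$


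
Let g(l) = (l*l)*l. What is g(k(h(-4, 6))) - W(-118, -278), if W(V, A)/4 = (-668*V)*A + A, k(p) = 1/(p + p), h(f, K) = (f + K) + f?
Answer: 5609817599/64 ≈ 8.7653e+7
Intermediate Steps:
h(f, K) = K + 2*f (h(f, K) = (K + f) + f = K + 2*f)
k(p) = 1/(2*p)
W(V, A) = 4*A - 2672*A*V (W(V, A) = 4*((-668*V)*A + A) = 4*(-668*A*V + A) = 4*(A - 668*A*V) = 4*A - 2672*A*V)
g(l) = l³ (g(l) = l²*l = l³)
g(k(h(-4, 6))) - W(-118, -278) = (1/(2*(6 + 2*(-4))))³ - 4*(-278)*(1 - 668*(-118)) = (1/(2*(6 - 8)))³ - 4*(-278)*(1 + 78824) = ((½)/(-2))³ - 4*(-278)*78825 = ((½)*(-½))³ - 1*(-87653400) = (-¼)³ + 87653400 = -1/64 + 87653400 = 5609817599/64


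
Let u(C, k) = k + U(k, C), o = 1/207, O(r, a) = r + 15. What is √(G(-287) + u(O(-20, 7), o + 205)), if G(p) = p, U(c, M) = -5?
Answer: 2*I*√103546/69 ≈ 9.3271*I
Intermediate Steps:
O(r, a) = 15 + r
o = 1/207 ≈ 0.0048309
u(C, k) = -5 + k (u(C, k) = k - 5 = -5 + k)
√(G(-287) + u(O(-20, 7), o + 205)) = √(-287 + (-5 + (1/207 + 205))) = √(-287 + (-5 + 42436/207)) = √(-287 + 41401/207) = √(-18008/207) = 2*I*√103546/69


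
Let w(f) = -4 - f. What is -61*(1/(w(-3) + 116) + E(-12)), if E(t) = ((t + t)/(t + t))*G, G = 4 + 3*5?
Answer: -133346/115 ≈ -1159.5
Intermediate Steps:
G = 19 (G = 4 + 15 = 19)
E(t) = 19 (E(t) = ((t + t)/(t + t))*19 = ((2*t)/((2*t)))*19 = ((2*t)*(1/(2*t)))*19 = 1*19 = 19)
-61*(1/(w(-3) + 116) + E(-12)) = -61*(1/((-4 - 1*(-3)) + 116) + 19) = -61*(1/((-4 + 3) + 116) + 19) = -61*(1/(-1 + 116) + 19) = -61*(1/115 + 19) = -61*2186/115 = -133346/115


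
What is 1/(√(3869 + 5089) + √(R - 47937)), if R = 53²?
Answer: 1/(√8958 + 2*I*√11282) ≈ 0.0017499 - 0.0039277*I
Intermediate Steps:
R = 2809
1/(√(3869 + 5089) + √(R - 47937)) = 1/(√(3869 + 5089) + √(2809 - 47937)) = 1/(√8958 + √(-45128)) = 1/(√8958 + 2*I*√11282)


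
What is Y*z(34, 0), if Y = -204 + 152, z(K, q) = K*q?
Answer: 0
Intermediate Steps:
Y = -52
Y*z(34, 0) = -1768*0 = -52*0 = 0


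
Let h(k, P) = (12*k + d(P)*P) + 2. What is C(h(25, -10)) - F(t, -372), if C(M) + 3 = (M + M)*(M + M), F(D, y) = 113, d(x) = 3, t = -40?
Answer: 295820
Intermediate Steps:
h(k, P) = 2 + 3*P + 12*k (h(k, P) = (12*k + 3*P) + 2 = (3*P + 12*k) + 2 = 2 + 3*P + 12*k)
C(M) = -3 + 4*M² (C(M) = -3 + (M + M)*(M + M) = -3 + (2*M)*(2*M) = -3 + 4*M²)
C(h(25, -10)) - F(t, -372) = (-3 + 4*(2 + 3*(-10) + 12*25)²) - 1*113 = (-3 + 4*(2 - 30 + 300)²) - 113 = (-3 + 4*272²) - 113 = (-3 + 4*73984) - 113 = (-3 + 295936) - 113 = 295933 - 113 = 295820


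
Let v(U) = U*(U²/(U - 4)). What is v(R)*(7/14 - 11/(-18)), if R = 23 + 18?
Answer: 689210/333 ≈ 2069.7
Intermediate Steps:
R = 41
v(U) = U³/(-4 + U) (v(U) = U*(U²/(-4 + U)) = U³/(-4 + U))
v(R)*(7/14 - 11/(-18)) = (41³/(-4 + 41))*(7/14 - 11/(-18)) = (68921/37)*(7*(1/14) - 11*(-1/18)) = (68921*(1/37))*(½ + 11/18) = (68921/37)*(10/9) = 689210/333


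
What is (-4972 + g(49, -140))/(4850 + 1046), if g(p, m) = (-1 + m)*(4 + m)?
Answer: 53/22 ≈ 2.4091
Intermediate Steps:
(-4972 + g(49, -140))/(4850 + 1046) = (-4972 + (-4 + (-140)² + 3*(-140)))/(4850 + 1046) = (-4972 + (-4 + 19600 - 420))/5896 = (-4972 + 19176)*(1/5896) = 14204*(1/5896) = 53/22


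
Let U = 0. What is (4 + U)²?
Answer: 16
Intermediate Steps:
(4 + U)² = (4 + 0)² = 4² = 16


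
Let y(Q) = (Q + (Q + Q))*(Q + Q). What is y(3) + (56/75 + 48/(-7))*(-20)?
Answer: 18502/105 ≈ 176.21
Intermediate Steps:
y(Q) = 6*Q**2 (y(Q) = (Q + 2*Q)*(2*Q) = (3*Q)*(2*Q) = 6*Q**2)
y(3) + (56/75 + 48/(-7))*(-20) = 6*3**2 + (56/75 + 48/(-7))*(-20) = 6*9 + (56*(1/75) + 48*(-1/7))*(-20) = 54 + (56/75 - 48/7)*(-20) = 54 - 3208/525*(-20) = 54 + 12832/105 = 18502/105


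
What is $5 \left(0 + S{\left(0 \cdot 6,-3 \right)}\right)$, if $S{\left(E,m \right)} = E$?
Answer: $0$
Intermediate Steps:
$5 \left(0 + S{\left(0 \cdot 6,-3 \right)}\right) = 5 \left(0 + 0 \cdot 6\right) = 5 \left(0 + 0\right) = 5 \cdot 0 = 0$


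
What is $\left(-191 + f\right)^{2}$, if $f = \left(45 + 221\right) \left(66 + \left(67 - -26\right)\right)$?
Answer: $1772662609$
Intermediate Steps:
$f = 42294$ ($f = 266 \left(66 + \left(67 + 26\right)\right) = 266 \left(66 + 93\right) = 266 \cdot 159 = 42294$)
$\left(-191 + f\right)^{2} = \left(-191 + 42294\right)^{2} = 42103^{2} = 1772662609$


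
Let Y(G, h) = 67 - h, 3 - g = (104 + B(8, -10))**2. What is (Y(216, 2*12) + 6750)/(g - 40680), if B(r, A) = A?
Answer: -6793/49513 ≈ -0.13720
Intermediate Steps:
g = -8833 (g = 3 - (104 - 10)**2 = 3 - 1*94**2 = 3 - 1*8836 = 3 - 8836 = -8833)
(Y(216, 2*12) + 6750)/(g - 40680) = ((67 - 2*12) + 6750)/(-8833 - 40680) = ((67 - 1*24) + 6750)/(-49513) = ((67 - 24) + 6750)*(-1/49513) = (43 + 6750)*(-1/49513) = 6793*(-1/49513) = -6793/49513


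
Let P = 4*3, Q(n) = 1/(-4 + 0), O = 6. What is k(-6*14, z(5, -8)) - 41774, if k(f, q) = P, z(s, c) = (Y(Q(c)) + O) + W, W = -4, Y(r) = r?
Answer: -41762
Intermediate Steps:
Q(n) = -¼ (Q(n) = 1/(-4) = -¼)
P = 12
z(s, c) = 7/4 (z(s, c) = (-¼ + 6) - 4 = 23/4 - 4 = 7/4)
k(f, q) = 12
k(-6*14, z(5, -8)) - 41774 = 12 - 41774 = -41762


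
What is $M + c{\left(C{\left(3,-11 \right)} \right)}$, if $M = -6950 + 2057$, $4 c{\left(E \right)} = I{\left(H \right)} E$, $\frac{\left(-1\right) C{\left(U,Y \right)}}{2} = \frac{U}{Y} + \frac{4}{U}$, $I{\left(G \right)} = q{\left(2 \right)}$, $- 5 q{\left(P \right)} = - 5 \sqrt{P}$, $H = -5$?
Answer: $-4893 - \frac{35 \sqrt{2}}{66} \approx -4893.8$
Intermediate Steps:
$q{\left(P \right)} = \sqrt{P}$ ($q{\left(P \right)} = - \frac{\left(-5\right) \sqrt{P}}{5} = \sqrt{P}$)
$I{\left(G \right)} = \sqrt{2}$
$C{\left(U,Y \right)} = - \frac{8}{U} - \frac{2 U}{Y}$ ($C{\left(U,Y \right)} = - 2 \left(\frac{U}{Y} + \frac{4}{U}\right) = - 2 \left(\frac{4}{U} + \frac{U}{Y}\right) = - \frac{8}{U} - \frac{2 U}{Y}$)
$c{\left(E \right)} = \frac{E \sqrt{2}}{4}$ ($c{\left(E \right)} = \frac{\sqrt{2} E}{4} = \frac{E \sqrt{2}}{4}$)
$M = -4893$
$M + c{\left(C{\left(3,-11 \right)} \right)} = -4893 + \frac{\left(- \frac{8}{3} - \frac{6}{-11}\right) \sqrt{2}}{4} = -4893 + \frac{\left(\left(-8\right) \frac{1}{3} - 6 \left(- \frac{1}{11}\right)\right) \sqrt{2}}{4} = -4893 + \frac{\left(- \frac{8}{3} + \frac{6}{11}\right) \sqrt{2}}{4} = -4893 + \frac{1}{4} \left(- \frac{70}{33}\right) \sqrt{2} = -4893 - \frac{35 \sqrt{2}}{66}$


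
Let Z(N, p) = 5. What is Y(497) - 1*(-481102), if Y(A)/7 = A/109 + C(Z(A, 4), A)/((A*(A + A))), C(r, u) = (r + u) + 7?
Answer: 3701154470159/7692566 ≈ 4.8113e+5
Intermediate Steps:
C(r, u) = 7 + r + u
Y(A) = 7*A/109 + 7*(12 + A)/(2*A²) (Y(A) = 7*(A/109 + (7 + 5 + A)/((A*(A + A)))) = 7*(A*(1/109) + (12 + A)/((A*(2*A)))) = 7*(A/109 + (12 + A)/((2*A²))) = 7*(A/109 + (12 + A)*(1/(2*A²))) = 7*(A/109 + (12 + A)/(2*A²)) = 7*A/109 + 7*(12 + A)/(2*A²))
Y(497) - 1*(-481102) = (7/218)*(1308 + 2*497³ + 109*497)/497² - 1*(-481102) = (7/218)*(1/247009)*(1308 + 2*122763473 + 54173) + 481102 = (7/218)*(1/247009)*(1308 + 245526946 + 54173) + 481102 = (7/218)*(1/247009)*245582427 + 481102 = 245582427/7692566 + 481102 = 3701154470159/7692566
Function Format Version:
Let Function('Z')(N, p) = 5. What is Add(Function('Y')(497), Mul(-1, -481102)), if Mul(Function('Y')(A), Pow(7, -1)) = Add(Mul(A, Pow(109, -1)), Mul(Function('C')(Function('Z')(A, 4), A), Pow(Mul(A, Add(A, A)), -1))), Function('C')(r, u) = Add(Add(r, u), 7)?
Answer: Rational(3701154470159, 7692566) ≈ 4.8113e+5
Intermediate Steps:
Function('C')(r, u) = Add(7, r, u)
Function('Y')(A) = Add(Mul(Rational(7, 109), A), Mul(Rational(7, 2), Pow(A, -2), Add(12, A))) (Function('Y')(A) = Mul(7, Add(Mul(A, Pow(109, -1)), Mul(Add(7, 5, A), Pow(Mul(A, Add(A, A)), -1)))) = Mul(7, Add(Mul(A, Rational(1, 109)), Mul(Add(12, A), Pow(Mul(A, Mul(2, A)), -1)))) = Mul(7, Add(Mul(Rational(1, 109), A), Mul(Add(12, A), Pow(Mul(2, Pow(A, 2)), -1)))) = Mul(7, Add(Mul(Rational(1, 109), A), Mul(Add(12, A), Mul(Rational(1, 2), Pow(A, -2))))) = Mul(7, Add(Mul(Rational(1, 109), A), Mul(Rational(1, 2), Pow(A, -2), Add(12, A)))) = Add(Mul(Rational(7, 109), A), Mul(Rational(7, 2), Pow(A, -2), Add(12, A))))
Add(Function('Y')(497), Mul(-1, -481102)) = Add(Mul(Rational(7, 218), Pow(497, -2), Add(1308, Mul(2, Pow(497, 3)), Mul(109, 497))), Mul(-1, -481102)) = Add(Mul(Rational(7, 218), Rational(1, 247009), Add(1308, Mul(2, 122763473), 54173)), 481102) = Add(Mul(Rational(7, 218), Rational(1, 247009), Add(1308, 245526946, 54173)), 481102) = Add(Mul(Rational(7, 218), Rational(1, 247009), 245582427), 481102) = Add(Rational(245582427, 7692566), 481102) = Rational(3701154470159, 7692566)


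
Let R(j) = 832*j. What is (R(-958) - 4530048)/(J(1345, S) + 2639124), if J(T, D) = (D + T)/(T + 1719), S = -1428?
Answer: -16322246656/8086275853 ≈ -2.0185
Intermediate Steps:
J(T, D) = (D + T)/(1719 + T)
(R(-958) - 4530048)/(J(1345, S) + 2639124) = (832*(-958) - 4530048)/((-1428 + 1345)/(1719 + 1345) + 2639124) = (-797056 - 4530048)/(-83/3064 + 2639124) = -5327104/((1/3064)*(-83) + 2639124) = -5327104/(-83/3064 + 2639124) = -5327104/8086275853/3064 = -5327104*3064/8086275853 = -16322246656/8086275853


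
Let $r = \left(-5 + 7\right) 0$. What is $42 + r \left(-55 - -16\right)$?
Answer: $42$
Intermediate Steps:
$r = 0$ ($r = 2 \cdot 0 = 0$)
$42 + r \left(-55 - -16\right) = 42 + 0 \left(-55 - -16\right) = 42 + 0 \left(-55 + 16\right) = 42 + 0 \left(-39\right) = 42 + 0 = 42$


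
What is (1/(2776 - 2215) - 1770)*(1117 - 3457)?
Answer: 774515820/187 ≈ 4.1418e+6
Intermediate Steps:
(1/(2776 - 2215) - 1770)*(1117 - 3457) = (1/561 - 1770)*(-2340) = -992969/561*(-2340) = 774515820/187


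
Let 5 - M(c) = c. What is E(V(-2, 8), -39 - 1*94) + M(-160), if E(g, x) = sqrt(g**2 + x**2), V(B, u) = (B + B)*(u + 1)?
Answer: 165 + sqrt(18985) ≈ 302.79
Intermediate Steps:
M(c) = 5 - c
V(B, u) = 2*B*(1 + u) (V(B, u) = (2*B)*(1 + u) = 2*B*(1 + u))
E(V(-2, 8), -39 - 1*94) + M(-160) = sqrt((2*(-2)*(1 + 8))**2 + (-39 - 1*94)**2) + (5 - 1*(-160)) = sqrt((2*(-2)*9)**2 + (-39 - 94)**2) + (5 + 160) = sqrt((-36)**2 + (-133)**2) + 165 = sqrt(1296 + 17689) + 165 = sqrt(18985) + 165 = 165 + sqrt(18985)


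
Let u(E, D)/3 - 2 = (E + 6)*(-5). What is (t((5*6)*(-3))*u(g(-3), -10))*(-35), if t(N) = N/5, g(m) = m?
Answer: -24570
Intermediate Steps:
t(N) = N/5 (t(N) = N*(⅕) = N/5)
u(E, D) = -84 - 15*E (u(E, D) = 6 + 3*((E + 6)*(-5)) = 6 + 3*((6 + E)*(-5)) = 6 + 3*(-30 - 5*E) = 6 + (-90 - 15*E) = -84 - 15*E)
(t((5*6)*(-3))*u(g(-3), -10))*(-35) = ((((5*6)*(-3))/5)*(-84 - 15*(-3)))*(-35) = (((30*(-3))/5)*(-84 + 45))*(-35) = (((⅕)*(-90))*(-39))*(-35) = -18*(-39)*(-35) = 702*(-35) = -24570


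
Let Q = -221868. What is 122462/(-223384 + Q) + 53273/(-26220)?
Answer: -6732715859/2918626860 ≈ -2.3068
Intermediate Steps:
122462/(-223384 + Q) + 53273/(-26220) = 122462/(-223384 - 221868) + 53273/(-26220) = 122462/(-445252) + 53273*(-1/26220) = 122462*(-1/445252) - 53273/26220 = -61231/222626 - 53273/26220 = -6732715859/2918626860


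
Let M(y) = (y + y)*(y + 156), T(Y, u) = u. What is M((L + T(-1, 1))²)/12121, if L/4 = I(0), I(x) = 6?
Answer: 976250/12121 ≈ 80.542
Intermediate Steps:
L = 24 (L = 4*6 = 24)
M(y) = 2*y*(156 + y) (M(y) = (2*y)*(156 + y) = 2*y*(156 + y))
M((L + T(-1, 1))²)/12121 = (2*(24 + 1)²*(156 + (24 + 1)²))/12121 = (2*25²*(156 + 25²))*(1/12121) = (2*625*(156 + 625))*(1/12121) = (2*625*781)*(1/12121) = 976250*(1/12121) = 976250/12121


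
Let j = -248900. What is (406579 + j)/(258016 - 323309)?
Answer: -157679/65293 ≈ -2.4149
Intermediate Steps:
(406579 + j)/(258016 - 323309) = (406579 - 248900)/(258016 - 323309) = 157679/(-65293) = 157679*(-1/65293) = -157679/65293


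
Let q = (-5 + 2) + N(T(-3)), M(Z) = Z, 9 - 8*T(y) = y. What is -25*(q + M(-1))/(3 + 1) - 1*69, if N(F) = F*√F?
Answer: -44 - 75*√6/16 ≈ -55.482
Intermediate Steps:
T(y) = 9/8 - y/8
N(F) = F^(3/2)
q = -3 + 3*√6/4 (q = (-5 + 2) + (9/8 - ⅛*(-3))^(3/2) = -3 + (9/8 + 3/8)^(3/2) = -3 + (3/2)^(3/2) = -3 + 3*√6/4 ≈ -1.1629)
-25*(q + M(-1))/(3 + 1) - 1*69 = -25*((-3 + 3*√6/4) - 1)/(3 + 1) - 1*69 = -25*(-4 + 3*√6/4)/4 - 69 = -25*(-1 + 3*√6/16) - 69 = (25 - 75*√6/16) - 69 = -44 - 75*√6/16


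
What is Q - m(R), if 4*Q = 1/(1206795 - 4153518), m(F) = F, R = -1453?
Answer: 17126354075/11786892 ≈ 1453.0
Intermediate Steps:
Q = -1/11786892 (Q = 1/(4*(1206795 - 4153518)) = (1/4)/(-2946723) = (1/4)*(-1/2946723) = -1/11786892 ≈ -8.4840e-8)
Q - m(R) = -1/11786892 - 1*(-1453) = -1/11786892 + 1453 = 17126354075/11786892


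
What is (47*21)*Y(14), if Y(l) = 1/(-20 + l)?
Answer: -329/2 ≈ -164.50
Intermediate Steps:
(47*21)*Y(14) = (47*21)/(-20 + 14) = 987/(-6) = 987*(-⅙) = -329/2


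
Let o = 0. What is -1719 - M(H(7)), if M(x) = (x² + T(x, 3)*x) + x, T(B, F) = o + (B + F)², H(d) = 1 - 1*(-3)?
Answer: -1935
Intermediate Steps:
H(d) = 4 (H(d) = 1 + 3 = 4)
T(B, F) = (B + F)² (T(B, F) = 0 + (B + F)² = (B + F)²)
M(x) = x + x² + x*(3 + x)² (M(x) = (x² + (x + 3)²*x) + x = (x² + (3 + x)²*x) + x = (x² + x*(3 + x)²) + x = x + x² + x*(3 + x)²)
-1719 - M(H(7)) = -1719 - 4*(1 + 4 + (3 + 4)²) = -1719 - 4*(1 + 4 + 7²) = -1719 - 4*(1 + 4 + 49) = -1719 - 4*54 = -1719 - 1*216 = -1719 - 216 = -1935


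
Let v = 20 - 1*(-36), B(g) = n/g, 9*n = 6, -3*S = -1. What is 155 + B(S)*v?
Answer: 267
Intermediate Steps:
S = ⅓ (S = -⅓*(-1) = ⅓ ≈ 0.33333)
n = ⅔ (n = (⅑)*6 = ⅔ ≈ 0.66667)
B(g) = 2/(3*g)
v = 56 (v = 20 + 36 = 56)
155 + B(S)*v = 155 + (2/(3*(⅓)))*56 = 155 + ((⅔)*3)*56 = 155 + 2*56 = 155 + 112 = 267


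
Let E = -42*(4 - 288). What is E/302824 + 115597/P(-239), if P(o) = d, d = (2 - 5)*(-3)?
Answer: 4375706660/340677 ≈ 12844.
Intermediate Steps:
d = 9 (d = -3*(-3) = 9)
P(o) = 9
E = 11928 (E = -42*(-284) = 11928)
E/302824 + 115597/P(-239) = 11928/302824 + 115597/9 = 11928*(1/302824) + 115597*(⅑) = 1491/37853 + 115597/9 = 4375706660/340677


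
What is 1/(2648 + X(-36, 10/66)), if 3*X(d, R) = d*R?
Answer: 11/29108 ≈ 0.00037790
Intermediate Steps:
X(d, R) = R*d/3 (X(d, R) = (d*R)/3 = (R*d)/3 = R*d/3)
1/(2648 + X(-36, 10/66)) = 1/(2648 + (⅓)*(10/66)*(-36)) = 1/(2648 + (⅓)*(10*(1/66))*(-36)) = 1/(2648 + (⅓)*(5/33)*(-36)) = 1/(2648 - 20/11) = 1/(29108/11) = 11/29108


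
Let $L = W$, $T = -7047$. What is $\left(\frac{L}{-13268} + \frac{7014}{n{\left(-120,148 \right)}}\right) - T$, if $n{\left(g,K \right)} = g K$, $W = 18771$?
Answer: $\frac{69171932927}{9818320} \approx 7045.2$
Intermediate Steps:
$L = 18771$
$n{\left(g,K \right)} = K g$
$\left(\frac{L}{-13268} + \frac{7014}{n{\left(-120,148 \right)}}\right) - T = \left(\frac{18771}{-13268} + \frac{7014}{148 \left(-120\right)}\right) - -7047 = \left(18771 \left(- \frac{1}{13268}\right) + \frac{7014}{-17760}\right) + 7047 = \left(- \frac{18771}{13268} + 7014 \left(- \frac{1}{17760}\right)\right) + 7047 = \left(- \frac{18771}{13268} - \frac{1169}{2960}\right) + 7047 = - \frac{17768113}{9818320} + 7047 = \frac{69171932927}{9818320}$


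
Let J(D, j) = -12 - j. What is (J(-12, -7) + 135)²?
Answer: 16900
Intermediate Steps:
(J(-12, -7) + 135)² = ((-12 - 1*(-7)) + 135)² = ((-12 + 7) + 135)² = (-5 + 135)² = 130² = 16900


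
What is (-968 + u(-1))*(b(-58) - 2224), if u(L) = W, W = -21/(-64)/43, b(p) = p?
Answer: 3039527015/1376 ≈ 2.2090e+6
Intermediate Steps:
W = 21/2752 (W = -21*(-1/64)*(1/43) = (21/64)*(1/43) = 21/2752 ≈ 0.0076308)
u(L) = 21/2752
(-968 + u(-1))*(b(-58) - 2224) = (-968 + 21/2752)*(-58 - 2224) = -2663915/2752*(-2282) = 3039527015/1376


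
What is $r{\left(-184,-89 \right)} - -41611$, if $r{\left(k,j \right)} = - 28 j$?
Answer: $44103$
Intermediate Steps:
$r{\left(-184,-89 \right)} - -41611 = \left(-28\right) \left(-89\right) - -41611 = 2492 + 41611 = 44103$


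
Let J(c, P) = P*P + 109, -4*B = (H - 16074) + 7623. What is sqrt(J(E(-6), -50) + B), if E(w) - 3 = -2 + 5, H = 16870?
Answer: sqrt(2017)/2 ≈ 22.456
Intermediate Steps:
E(w) = 6 (E(w) = 3 + (-2 + 5) = 3 + 3 = 6)
B = -8419/4 (B = -((16870 - 16074) + 7623)/4 = -(796 + 7623)/4 = -1/4*8419 = -8419/4 ≈ -2104.8)
J(c, P) = 109 + P**2 (J(c, P) = P**2 + 109 = 109 + P**2)
sqrt(J(E(-6), -50) + B) = sqrt((109 + (-50)**2) - 8419/4) = sqrt((109 + 2500) - 8419/4) = sqrt(2609 - 8419/4) = sqrt(2017/4) = sqrt(2017)/2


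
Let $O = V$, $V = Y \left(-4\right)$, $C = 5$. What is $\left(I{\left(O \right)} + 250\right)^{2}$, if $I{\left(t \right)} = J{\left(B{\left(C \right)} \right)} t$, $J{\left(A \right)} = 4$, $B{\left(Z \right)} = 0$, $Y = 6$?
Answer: $23716$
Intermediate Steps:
$V = -24$ ($V = 6 \left(-4\right) = -24$)
$O = -24$
$I{\left(t \right)} = 4 t$
$\left(I{\left(O \right)} + 250\right)^{2} = \left(4 \left(-24\right) + 250\right)^{2} = \left(-96 + 250\right)^{2} = 154^{2} = 23716$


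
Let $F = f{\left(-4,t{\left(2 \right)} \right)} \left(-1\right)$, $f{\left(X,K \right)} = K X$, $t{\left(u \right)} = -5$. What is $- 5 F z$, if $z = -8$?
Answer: $-800$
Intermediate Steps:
$F = -20$ ($F = \left(-5\right) \left(-4\right) \left(-1\right) = 20 \left(-1\right) = -20$)
$- 5 F z = \left(-5\right) \left(-20\right) \left(-8\right) = 100 \left(-8\right) = -800$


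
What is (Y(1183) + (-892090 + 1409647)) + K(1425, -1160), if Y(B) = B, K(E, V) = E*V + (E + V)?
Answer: -1133995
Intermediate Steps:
K(E, V) = E + V + E*V
(Y(1183) + (-892090 + 1409647)) + K(1425, -1160) = (1183 + (-892090 + 1409647)) + (1425 - 1160 + 1425*(-1160)) = (1183 + 517557) + (1425 - 1160 - 1653000) = 518740 - 1652735 = -1133995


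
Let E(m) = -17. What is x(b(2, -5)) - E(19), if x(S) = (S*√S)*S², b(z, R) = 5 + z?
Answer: 17 + 343*√7 ≈ 924.49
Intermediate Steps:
x(S) = S^(7/2) (x(S) = S^(3/2)*S² = S^(7/2))
x(b(2, -5)) - E(19) = (5 + 2)^(7/2) - 1*(-17) = 7^(7/2) + 17 = 343*√7 + 17 = 17 + 343*√7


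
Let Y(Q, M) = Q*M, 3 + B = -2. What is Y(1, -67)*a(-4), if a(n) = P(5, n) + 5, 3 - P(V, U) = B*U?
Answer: 804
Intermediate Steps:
B = -5 (B = -3 - 2 = -5)
P(V, U) = 3 + 5*U (P(V, U) = 3 - (-5)*U = 3 + 5*U)
a(n) = 8 + 5*n (a(n) = (3 + 5*n) + 5 = 8 + 5*n)
Y(Q, M) = M*Q
Y(1, -67)*a(-4) = (-67*1)*(8 + 5*(-4)) = -67*(8 - 20) = -67*(-12) = 804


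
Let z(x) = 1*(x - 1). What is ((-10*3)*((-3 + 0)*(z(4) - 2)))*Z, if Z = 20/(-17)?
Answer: -1800/17 ≈ -105.88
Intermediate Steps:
z(x) = -1 + x (z(x) = 1*(-1 + x) = -1 + x)
Z = -20/17 (Z = 20*(-1/17) = -20/17 ≈ -1.1765)
((-10*3)*((-3 + 0)*(z(4) - 2)))*Z = ((-10*3)*((-3 + 0)*((-1 + 4) - 2)))*(-20/17) = -(-90)*(3 - 2)*(-20/17) = -(-90)*(-20/17) = -30*(-3)*(-20/17) = 90*(-20/17) = -1800/17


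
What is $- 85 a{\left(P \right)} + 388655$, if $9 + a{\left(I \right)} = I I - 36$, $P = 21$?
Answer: $354995$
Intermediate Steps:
$a{\left(I \right)} = -45 + I^{2}$ ($a{\left(I \right)} = -9 + \left(I I - 36\right) = -9 + \left(I^{2} - 36\right) = -9 + \left(-36 + I^{2}\right) = -45 + I^{2}$)
$- 85 a{\left(P \right)} + 388655 = - 85 \left(-45 + 21^{2}\right) + 388655 = - 85 \left(-45 + 441\right) + 388655 = \left(-85\right) 396 + 388655 = -33660 + 388655 = 354995$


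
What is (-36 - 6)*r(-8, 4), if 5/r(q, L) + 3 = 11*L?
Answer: -210/41 ≈ -5.1219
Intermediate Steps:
r(q, L) = 5/(-3 + 11*L)
(-36 - 6)*r(-8, 4) = (-36 - 6)*(5/(-3 + 11*4)) = -210/(-3 + 44) = -210/41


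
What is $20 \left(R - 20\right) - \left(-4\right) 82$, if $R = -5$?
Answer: $-172$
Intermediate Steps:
$20 \left(R - 20\right) - \left(-4\right) 82 = 20 \left(-5 - 20\right) - \left(-4\right) 82 = 20 \left(-25\right) - -328 = -500 + 328 = -172$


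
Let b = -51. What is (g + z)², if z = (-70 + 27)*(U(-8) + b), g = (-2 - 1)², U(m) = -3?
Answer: 5433561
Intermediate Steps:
g = 9 (g = (-3)² = 9)
z = 2322 (z = (-70 + 27)*(-3 - 51) = -43*(-54) = 2322)
(g + z)² = (9 + 2322)² = 2331² = 5433561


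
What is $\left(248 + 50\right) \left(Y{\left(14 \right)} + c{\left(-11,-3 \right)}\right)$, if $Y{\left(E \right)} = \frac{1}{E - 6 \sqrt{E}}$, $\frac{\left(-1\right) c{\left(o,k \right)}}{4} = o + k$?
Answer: $\frac{183419}{11} - \frac{447 \sqrt{14}}{77} \approx 16653.0$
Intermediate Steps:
$c{\left(o,k \right)} = - 4 k - 4 o$ ($c{\left(o,k \right)} = - 4 \left(o + k\right) = - 4 \left(k + o\right) = - 4 k - 4 o$)
$\left(248 + 50\right) \left(Y{\left(14 \right)} + c{\left(-11,-3 \right)}\right) = \left(248 + 50\right) \left(\frac{1}{14 - 6 \sqrt{14}} - -56\right) = 298 \left(\frac{1}{14 - 6 \sqrt{14}} + \left(12 + 44\right)\right) = 298 \left(\frac{1}{14 - 6 \sqrt{14}} + 56\right) = 298 \left(56 + \frac{1}{14 - 6 \sqrt{14}}\right) = 16688 + \frac{298}{14 - 6 \sqrt{14}}$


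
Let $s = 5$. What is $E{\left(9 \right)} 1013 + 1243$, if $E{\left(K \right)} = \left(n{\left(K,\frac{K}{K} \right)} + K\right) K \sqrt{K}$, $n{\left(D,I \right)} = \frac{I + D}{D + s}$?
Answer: $\frac{1868569}{7} \approx 2.6694 \cdot 10^{5}$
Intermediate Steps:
$n{\left(D,I \right)} = \frac{D + I}{5 + D}$ ($n{\left(D,I \right)} = \frac{I + D}{D + 5} = \frac{D + I}{5 + D}$)
$E{\left(K \right)} = K^{\frac{3}{2}} \left(K + \frac{1 + K}{5 + K}\right)$ ($E{\left(K \right)} = \left(\frac{K + \frac{K}{K}}{5 + K} + K\right) K \sqrt{K} = \left(\frac{K + 1}{5 + K} + K\right) K^{\frac{3}{2}} = \left(\frac{1 + K}{5 + K} + K\right) K^{\frac{3}{2}} = \left(K + \frac{1 + K}{5 + K}\right) K^{\frac{3}{2}} = K^{\frac{3}{2}} \left(K + \frac{1 + K}{5 + K}\right)$)
$E{\left(9 \right)} 1013 + 1243 = \frac{9^{\frac{3}{2}} \left(1 + 9 + 9 \left(5 + 9\right)\right)}{5 + 9} \cdot 1013 + 1243 = \frac{27 \left(1 + 9 + 9 \cdot 14\right)}{14} \cdot 1013 + 1243 = 27 \cdot \frac{1}{14} \left(1 + 9 + 126\right) 1013 + 1243 = 27 \cdot \frac{1}{14} \cdot 136 \cdot 1013 + 1243 = \frac{1836}{7} \cdot 1013 + 1243 = \frac{1859868}{7} + 1243 = \frac{1868569}{7}$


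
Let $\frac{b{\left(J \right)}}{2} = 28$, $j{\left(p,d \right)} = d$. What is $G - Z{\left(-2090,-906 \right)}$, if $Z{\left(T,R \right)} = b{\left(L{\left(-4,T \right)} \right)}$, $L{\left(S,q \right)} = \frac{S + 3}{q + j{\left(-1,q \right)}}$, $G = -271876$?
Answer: $-271932$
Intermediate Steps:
$L{\left(S,q \right)} = \frac{3 + S}{2 q}$ ($L{\left(S,q \right)} = \frac{S + 3}{q + q} = \frac{3 + S}{2 q}$)
$b{\left(J \right)} = 56$ ($b{\left(J \right)} = 2 \cdot 28 = 56$)
$Z{\left(T,R \right)} = 56$
$G - Z{\left(-2090,-906 \right)} = -271876 - 56 = -271932$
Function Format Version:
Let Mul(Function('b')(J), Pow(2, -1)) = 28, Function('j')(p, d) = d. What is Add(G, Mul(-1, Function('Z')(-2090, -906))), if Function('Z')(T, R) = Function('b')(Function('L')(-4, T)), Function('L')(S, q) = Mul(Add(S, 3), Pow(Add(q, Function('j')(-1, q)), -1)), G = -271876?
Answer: -271932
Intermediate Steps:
Function('L')(S, q) = Mul(Rational(1, 2), Pow(q, -1), Add(3, S)) (Function('L')(S, q) = Mul(Add(S, 3), Pow(Add(q, q), -1)) = Mul(Add(3, S), Pow(Mul(2, q), -1)) = Mul(Add(3, S), Mul(Rational(1, 2), Pow(q, -1))) = Mul(Rational(1, 2), Pow(q, -1), Add(3, S)))
Function('b')(J) = 56 (Function('b')(J) = Mul(2, 28) = 56)
Function('Z')(T, R) = 56
Add(G, Mul(-1, Function('Z')(-2090, -906))) = Add(-271876, Mul(-1, 56)) = Add(-271876, -56) = -271932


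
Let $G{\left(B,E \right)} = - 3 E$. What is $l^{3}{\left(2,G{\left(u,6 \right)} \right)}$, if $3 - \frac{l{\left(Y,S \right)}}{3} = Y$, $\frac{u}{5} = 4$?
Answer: $27$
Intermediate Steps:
$u = 20$ ($u = 5 \cdot 4 = 20$)
$l{\left(Y,S \right)} = 9 - 3 Y$
$l^{3}{\left(2,G{\left(u,6 \right)} \right)} = \left(9 - 6\right)^{3} = 3^{3} = 27$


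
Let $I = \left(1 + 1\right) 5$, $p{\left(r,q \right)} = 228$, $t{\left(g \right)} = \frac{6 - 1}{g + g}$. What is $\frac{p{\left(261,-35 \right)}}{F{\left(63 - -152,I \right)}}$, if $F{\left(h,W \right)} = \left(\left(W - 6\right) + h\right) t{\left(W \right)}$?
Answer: $\frac{304}{73} \approx 4.1644$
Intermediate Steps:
$t{\left(g \right)} = \frac{5}{2 g}$
$I = 10$ ($I = 2 \cdot 5 = 10$)
$F{\left(h,W \right)} = \frac{5 \left(-6 + W + h\right)}{2 W}$ ($F{\left(h,W \right)} = \left(\left(W - 6\right) + h\right) \frac{5}{2 W} = \left(\left(-6 + W\right) + h\right) \frac{5}{2 W} = \left(-6 + W + h\right) \frac{5}{2 W} = \frac{5 \left(-6 + W + h\right)}{2 W}$)
$\frac{p{\left(261,-35 \right)}}{F{\left(63 - -152,I \right)}} = \frac{228}{\frac{5}{2} \cdot \frac{1}{10} \left(-6 + 10 + \left(63 - -152\right)\right)} = \frac{228}{\frac{5}{2} \cdot \frac{1}{10} \left(-6 + 10 + \left(63 + 152\right)\right)} = \frac{228}{\frac{5}{2} \cdot \frac{1}{10} \left(-6 + 10 + 215\right)} = \frac{228}{\frac{5}{2} \cdot \frac{1}{10} \cdot 219} = \frac{228}{\frac{219}{4}} = 228 \cdot \frac{4}{219} = \frac{304}{73}$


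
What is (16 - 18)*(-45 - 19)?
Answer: 128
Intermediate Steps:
(16 - 18)*(-45 - 19) = -2*(-64) = 128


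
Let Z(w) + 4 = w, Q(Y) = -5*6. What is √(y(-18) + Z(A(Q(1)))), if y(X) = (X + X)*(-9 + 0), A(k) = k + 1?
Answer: √291 ≈ 17.059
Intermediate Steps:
Q(Y) = -30
A(k) = 1 + k
Z(w) = -4 + w
y(X) = -18*X (y(X) = (2*X)*(-9) = -18*X)
√(y(-18) + Z(A(Q(1)))) = √(-18*(-18) + (-4 + (1 - 30))) = √(324 + (-4 - 29)) = √(324 - 33) = √291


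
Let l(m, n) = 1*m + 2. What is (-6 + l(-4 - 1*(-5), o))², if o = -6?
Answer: 9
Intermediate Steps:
l(m, n) = 2 + m (l(m, n) = m + 2 = 2 + m)
(-6 + l(-4 - 1*(-5), o))² = (-6 + (2 + (-4 - 1*(-5))))² = (-6 + (2 + (-4 + 5)))² = (-6 + (2 + 1))² = (-6 + 3)² = (-3)² = 9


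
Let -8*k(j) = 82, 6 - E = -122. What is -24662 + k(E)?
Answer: -98689/4 ≈ -24672.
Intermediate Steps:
E = 128 (E = 6 - 1*(-122) = 6 + 122 = 128)
k(j) = -41/4 (k(j) = -1/8*82 = -41/4)
-24662 + k(E) = -24662 - 41/4 = -98689/4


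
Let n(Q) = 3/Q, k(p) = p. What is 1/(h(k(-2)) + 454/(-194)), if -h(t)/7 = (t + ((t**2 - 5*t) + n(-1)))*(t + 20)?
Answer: -97/110225 ≈ -0.00088002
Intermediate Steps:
h(t) = -7*(20 + t)*(-3 + t**2 - 4*t) (h(t) = -7*(t + ((t**2 - 5*t) + 3/(-1)))*(t + 20) = -7*(t + ((t**2 - 5*t) + 3*(-1)))*(20 + t) = -7*(t + ((t**2 - 5*t) - 3))*(20 + t) = -7*(t + (-3 + t**2 - 5*t))*(20 + t) = -7*(-3 + t**2 - 4*t)*(20 + t) = -7*(20 + t)*(-3 + t**2 - 4*t))
1/(h(k(-2)) + 454/(-194)) = 1/((420 - 112*(-2)**2 - 7*(-2)**3 + 581*(-2)) + 454/(-194)) = 1/((420 - 112*4 - 7*(-8) - 1162) + 454*(-1/194)) = 1/((420 - 448 + 56 - 1162) - 227/97) = 1/(-1134 - 227/97) = 1/(-110225/97) = -97/110225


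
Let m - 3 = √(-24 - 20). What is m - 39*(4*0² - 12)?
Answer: 471 + 2*I*√11 ≈ 471.0 + 6.6332*I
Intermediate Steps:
m = 3 + 2*I*√11 (m = 3 + √(-24 - 20) = 3 + √(-44) = 3 + 2*I*√11 ≈ 3.0 + 6.6332*I)
m - 39*(4*0² - 12) = (3 + 2*I*√11) - 39*(4*0² - 12) = (3 + 2*I*√11) - 39*(4*0 - 12) = (3 + 2*I*√11) - 39*(0 - 12) = (3 + 2*I*√11) - 39*(-12) = (3 + 2*I*√11) + 468 = 471 + 2*I*√11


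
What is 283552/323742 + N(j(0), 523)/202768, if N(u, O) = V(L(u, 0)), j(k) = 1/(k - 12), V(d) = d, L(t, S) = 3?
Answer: 28748121581/32822258928 ≈ 0.87587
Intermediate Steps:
j(k) = 1/(-12 + k)
N(u, O) = 3
283552/323742 + N(j(0), 523)/202768 = 283552/323742 + 3/202768 = 283552*(1/323742) + 3*(1/202768) = 141776/161871 + 3/202768 = 28748121581/32822258928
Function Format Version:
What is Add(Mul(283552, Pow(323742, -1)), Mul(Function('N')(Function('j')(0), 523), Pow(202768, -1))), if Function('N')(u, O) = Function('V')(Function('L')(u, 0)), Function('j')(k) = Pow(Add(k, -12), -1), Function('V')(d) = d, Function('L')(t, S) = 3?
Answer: Rational(28748121581, 32822258928) ≈ 0.87587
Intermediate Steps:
Function('j')(k) = Pow(Add(-12, k), -1)
Function('N')(u, O) = 3
Add(Mul(283552, Pow(323742, -1)), Mul(Function('N')(Function('j')(0), 523), Pow(202768, -1))) = Add(Mul(283552, Pow(323742, -1)), Mul(3, Pow(202768, -1))) = Add(Mul(283552, Rational(1, 323742)), Mul(3, Rational(1, 202768))) = Add(Rational(141776, 161871), Rational(3, 202768)) = Rational(28748121581, 32822258928)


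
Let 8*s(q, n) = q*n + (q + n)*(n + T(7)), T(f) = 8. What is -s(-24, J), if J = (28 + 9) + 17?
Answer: -141/2 ≈ -70.500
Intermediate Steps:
J = 54 (J = 37 + 17 = 54)
s(q, n) = n*q/8 + (8 + n)*(n + q)/8 (s(q, n) = (q*n + (q + n)*(n + 8))/8 = (n*q + (n + q)*(8 + n))/8 = (n*q + (8 + n)*(n + q))/8 = n*q/8 + (8 + n)*(n + q)/8)
-s(-24, J) = -(54 - 24 + (⅛)*54² + (¼)*54*(-24)) = -(54 - 24 + (⅛)*2916 - 324) = -(54 - 24 + 729/2 - 324) = -1*141/2 = -141/2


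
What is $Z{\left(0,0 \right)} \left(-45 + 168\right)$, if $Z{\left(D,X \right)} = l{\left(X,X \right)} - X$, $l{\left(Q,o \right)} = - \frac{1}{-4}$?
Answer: $\frac{123}{4} \approx 30.75$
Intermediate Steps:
$l{\left(Q,o \right)} = \frac{1}{4}$ ($l{\left(Q,o \right)} = \left(-1\right) \left(- \frac{1}{4}\right) = \frac{1}{4}$)
$Z{\left(D,X \right)} = \frac{1}{4} - X$
$Z{\left(0,0 \right)} \left(-45 + 168\right) = \left(\frac{1}{4} - 0\right) \left(-45 + 168\right) = \left(\frac{1}{4} + 0\right) 123 = \frac{1}{4} \cdot 123 = \frac{123}{4}$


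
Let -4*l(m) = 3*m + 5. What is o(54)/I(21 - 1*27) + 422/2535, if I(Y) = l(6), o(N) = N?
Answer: -537854/58305 ≈ -9.2248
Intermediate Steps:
l(m) = -5/4 - 3*m/4 (l(m) = -(3*m + 5)/4 = -(5 + 3*m)/4 = -5/4 - 3*m/4)
I(Y) = -23/4 (I(Y) = -5/4 - 3/4*6 = -5/4 - 9/2 = -23/4)
o(54)/I(21 - 1*27) + 422/2535 = 54/(-23/4) + 422/2535 = 54*(-4/23) + 422*(1/2535) = -216/23 + 422/2535 = -537854/58305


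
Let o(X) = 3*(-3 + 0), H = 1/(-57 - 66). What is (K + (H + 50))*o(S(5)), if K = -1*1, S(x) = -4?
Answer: -18078/41 ≈ -440.93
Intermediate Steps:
H = -1/123 (H = 1/(-123) = -1/123 ≈ -0.0081301)
K = -1
o(X) = -9 (o(X) = 3*(-3) = -9)
(K + (H + 50))*o(S(5)) = (-1 + (-1/123 + 50))*(-9) = (-1 + 6149/123)*(-9) = (6026/123)*(-9) = -18078/41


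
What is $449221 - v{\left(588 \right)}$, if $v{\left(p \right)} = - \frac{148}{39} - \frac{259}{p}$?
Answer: $\frac{490553957}{1092} \approx 4.4923 \cdot 10^{5}$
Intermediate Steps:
$v{\left(p \right)} = - \frac{148}{39} - \frac{259}{p}$ ($v{\left(p \right)} = \left(-148\right) \frac{1}{39} - \frac{259}{p} = - \frac{148}{39} - \frac{259}{p}$)
$449221 - v{\left(588 \right)} = 449221 - \left(- \frac{148}{39} - \frac{259}{588}\right) = 449221 - \left(- \frac{148}{39} - \frac{37}{84}\right) = 449221 - - \frac{4625}{1092} = 449221 + \frac{4625}{1092} = \frac{490553957}{1092}$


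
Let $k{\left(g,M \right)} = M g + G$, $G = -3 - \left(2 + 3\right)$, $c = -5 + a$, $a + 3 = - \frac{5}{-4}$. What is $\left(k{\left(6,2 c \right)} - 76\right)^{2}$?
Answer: $27225$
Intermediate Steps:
$a = - \frac{7}{4}$ ($a = -3 - \frac{5}{-4} = -3 - - \frac{5}{4} = -3 + \frac{5}{4} = - \frac{7}{4} \approx -1.75$)
$c = - \frac{27}{4}$ ($c = -5 - \frac{7}{4} = - \frac{27}{4} \approx -6.75$)
$G = -8$ ($G = -3 - 5 = -8$)
$k{\left(g,M \right)} = -8 + M g$ ($k{\left(g,M \right)} = M g - 8 = -8 + M g$)
$\left(k{\left(6,2 c \right)} - 76\right)^{2} = \left(\left(-8 + 2 \left(- \frac{27}{4}\right) 6\right) - 76\right)^{2} = \left(\left(-8 - 81\right) - 76\right)^{2} = \left(-89 - 76\right)^{2} = \left(-165\right)^{2} = 27225$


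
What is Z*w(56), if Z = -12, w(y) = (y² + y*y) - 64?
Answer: -74496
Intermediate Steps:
w(y) = -64 + 2*y² (w(y) = (y² + y²) - 64 = 2*y² - 64 = -64 + 2*y²)
Z*w(56) = -12*(-64 + 2*56²) = -12*(-64 + 2*3136) = -12*(-64 + 6272) = -12*6208 = -74496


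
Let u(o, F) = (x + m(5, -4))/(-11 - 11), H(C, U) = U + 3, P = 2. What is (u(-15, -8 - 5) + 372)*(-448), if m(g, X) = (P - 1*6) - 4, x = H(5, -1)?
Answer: -1834560/11 ≈ -1.6678e+5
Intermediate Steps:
H(C, U) = 3 + U
x = 2 (x = 3 - 1 = 2)
m(g, X) = -8 (m(g, X) = (2 - 1*6) - 4 = (2 - 6) - 4 = -4 - 4 = -8)
u(o, F) = 3/11 (u(o, F) = (2 - 8)/(-11 - 11) = -6/(-22) = -6*(-1/22) = 3/11)
(u(-15, -8 - 5) + 372)*(-448) = (3/11 + 372)*(-448) = (4095/11)*(-448) = -1834560/11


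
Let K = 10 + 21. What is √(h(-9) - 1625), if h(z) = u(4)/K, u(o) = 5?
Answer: I*√1561470/31 ≈ 40.309*I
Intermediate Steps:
K = 31
h(z) = 5/31
√(h(-9) - 1625) = √(5/31 - 1625) = √(-50370/31) = I*√1561470/31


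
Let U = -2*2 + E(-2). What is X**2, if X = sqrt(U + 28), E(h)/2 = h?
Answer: 20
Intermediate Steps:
E(h) = 2*h
U = -8 (U = -2*2 + 2*(-2) = -4 - 4 = -8)
X = 2*sqrt(5) (X = sqrt(-8 + 28) = sqrt(20) = 2*sqrt(5) ≈ 4.4721)
X**2 = (2*sqrt(5))**2 = 20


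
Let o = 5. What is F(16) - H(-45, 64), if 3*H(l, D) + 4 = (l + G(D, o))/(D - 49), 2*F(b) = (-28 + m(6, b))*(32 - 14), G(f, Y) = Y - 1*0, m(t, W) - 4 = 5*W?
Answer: 4556/9 ≈ 506.22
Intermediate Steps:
m(t, W) = 4 + 5*W
G(f, Y) = Y (G(f, Y) = Y + 0 = Y)
F(b) = -216 + 45*b (F(b) = ((-28 + (4 + 5*b))*(32 - 14))/2 = ((-24 + 5*b)*18)/2 = (-432 + 90*b)/2 = -216 + 45*b)
H(l, D) = -4/3 + (5 + l)/(3*(-49 + D)) (H(l, D) = -4/3 + ((l + 5)/(D - 49))/3 = -4/3 + ((5 + l)/(-49 + D))/3 = -4/3 + (5 + l)/(3*(-49 + D)))
F(16) - H(-45, 64) = (-216 + 45*16) - (201 - 45 - 4*64)/(3*(-49 + 64)) = (-216 + 720) - (201 - 45 - 256)/(3*15) = 504 - (-100)/(3*15) = 504 - 1*(-20/9) = 504 + 20/9 = 4556/9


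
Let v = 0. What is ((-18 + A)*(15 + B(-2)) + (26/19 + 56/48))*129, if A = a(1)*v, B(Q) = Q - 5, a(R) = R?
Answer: -693461/38 ≈ -18249.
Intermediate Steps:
B(Q) = -5 + Q
A = 0 (A = 1*0 = 0)
((-18 + A)*(15 + B(-2)) + (26/19 + 56/48))*129 = ((-18 + 0)*(15 + (-5 - 2)) + (26/19 + 56/48))*129 = (-18*(15 - 7) + (26*(1/19) + 56*(1/48)))*129 = (-18*8 + (26/19 + 7/6))*129 = (-144 + 289/114)*129 = -16127/114*129 = -693461/38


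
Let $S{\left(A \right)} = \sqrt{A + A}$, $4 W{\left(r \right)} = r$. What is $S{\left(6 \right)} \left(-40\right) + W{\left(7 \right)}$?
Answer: $\frac{7}{4} - 80 \sqrt{3} \approx -136.81$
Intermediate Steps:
$W{\left(r \right)} = \frac{r}{4}$
$S{\left(A \right)} = \sqrt{2} \sqrt{A}$ ($S{\left(A \right)} = \sqrt{2 A} = \sqrt{2} \sqrt{A}$)
$S{\left(6 \right)} \left(-40\right) + W{\left(7 \right)} = \sqrt{2} \sqrt{6} \left(-40\right) + \frac{1}{4} \cdot 7 = 2 \sqrt{3} \left(-40\right) + \frac{7}{4} = - 80 \sqrt{3} + \frac{7}{4} = \frac{7}{4} - 80 \sqrt{3}$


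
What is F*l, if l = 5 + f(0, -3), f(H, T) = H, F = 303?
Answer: 1515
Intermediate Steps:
l = 5 (l = 5 + 0 = 5)
F*l = 303*5 = 1515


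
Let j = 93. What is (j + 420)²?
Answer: 263169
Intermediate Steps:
(j + 420)² = (93 + 420)² = 513² = 263169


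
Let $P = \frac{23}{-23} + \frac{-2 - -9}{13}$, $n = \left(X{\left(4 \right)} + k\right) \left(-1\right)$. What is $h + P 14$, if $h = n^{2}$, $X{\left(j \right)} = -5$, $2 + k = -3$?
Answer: $\frac{1216}{13} \approx 93.538$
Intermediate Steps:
$k = -5$ ($k = -2 - 3 = -5$)
$n = 10$ ($n = \left(-5 - 5\right) \left(-1\right) = \left(-10\right) \left(-1\right) = 10$)
$P = - \frac{6}{13}$ ($P = 23 \left(- \frac{1}{23}\right) + \left(-2 + 9\right) \frac{1}{13} = -1 + 7 \cdot \frac{1}{13} = -1 + \frac{7}{13} = - \frac{6}{13} \approx -0.46154$)
$h = 100$ ($h = 10^{2} = 100$)
$h + P 14 = 100 - \frac{84}{13} = \frac{1216}{13}$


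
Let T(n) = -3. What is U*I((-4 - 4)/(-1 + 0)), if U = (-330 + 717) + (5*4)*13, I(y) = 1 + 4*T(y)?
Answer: -7117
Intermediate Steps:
I(y) = -11 (I(y) = 1 + 4*(-3) = 1 - 12 = -11)
U = 647 (U = 387 + 20*13 = 387 + 260 = 647)
U*I((-4 - 4)/(-1 + 0)) = 647*(-11) = -7117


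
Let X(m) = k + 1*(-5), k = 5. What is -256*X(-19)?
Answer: 0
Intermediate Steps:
X(m) = 0 (X(m) = 5 + 1*(-5) = 5 - 5 = 0)
-256*X(-19) = -256*0 = 0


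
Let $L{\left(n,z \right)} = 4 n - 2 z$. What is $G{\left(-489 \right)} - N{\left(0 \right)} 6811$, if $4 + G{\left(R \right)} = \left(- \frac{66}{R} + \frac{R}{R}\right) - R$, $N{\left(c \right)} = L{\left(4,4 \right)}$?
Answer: $- \frac{8802304}{163} \approx -54002.0$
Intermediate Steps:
$L{\left(n,z \right)} = - 2 z + 4 n$
$N{\left(c \right)} = 8$ ($N{\left(c \right)} = \left(-2\right) 4 + 4 \cdot 4 = -8 + 16 = 8$)
$G{\left(R \right)} = -3 - R - \frac{66}{R}$ ($G{\left(R \right)} = -4 - \left(R + \frac{66}{R} - \frac{R}{R}\right) = -4 - \left(-1 + R + \frac{66}{R}\right) = -3 - R - \frac{66}{R}$)
$G{\left(-489 \right)} - N{\left(0 \right)} 6811 = \left(-3 - -489 - \frac{66}{-489}\right) - 8 \cdot 6811 = \left(-3 + 489 - - \frac{22}{163}\right) - 54488 = \left(-3 + 489 + \frac{22}{163}\right) - 54488 = \frac{79240}{163} - 54488 = - \frac{8802304}{163}$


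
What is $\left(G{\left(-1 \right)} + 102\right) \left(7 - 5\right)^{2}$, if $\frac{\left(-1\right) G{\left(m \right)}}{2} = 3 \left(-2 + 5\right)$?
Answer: $336$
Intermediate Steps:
$G{\left(m \right)} = -18$ ($G{\left(m \right)} = - 2 \cdot 3 \left(-2 + 5\right) = - 2 \cdot 3 \cdot 3 = \left(-2\right) 9 = -18$)
$\left(G{\left(-1 \right)} + 102\right) \left(7 - 5\right)^{2} = \left(-18 + 102\right) \left(7 - 5\right)^{2} = 84 \cdot 2^{2} = 84 \cdot 4 = 336$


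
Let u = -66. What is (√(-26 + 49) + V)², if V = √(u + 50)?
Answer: (√23 + 4*I)² ≈ 7.0 + 38.367*I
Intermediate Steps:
V = 4*I (V = √(-66 + 50) = √(-16) = 4*I ≈ 4.0*I)
(√(-26 + 49) + V)² = (√(-26 + 49) + 4*I)² = (√23 + 4*I)²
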